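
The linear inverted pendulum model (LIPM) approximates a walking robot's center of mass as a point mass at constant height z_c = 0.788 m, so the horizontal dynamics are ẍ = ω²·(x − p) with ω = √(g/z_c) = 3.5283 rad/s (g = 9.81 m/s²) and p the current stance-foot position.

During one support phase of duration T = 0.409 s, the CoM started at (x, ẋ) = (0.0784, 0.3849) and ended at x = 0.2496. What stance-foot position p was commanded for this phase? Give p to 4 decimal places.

p = 0.1163

ωT = 3.5283·0.409 = 1.443075; cosh(ωT) = 2.234947, sinh(ωT) = 1.998746
x(T) = p + (x₀−p)·cosh(ωT) + (ẋ₀/ω)·sinh(ωT) ⇒ p·(1 − cosh) = x(T) − x₀·cosh − (ẋ₀/ω)·sinh
numerator   = 0.2496 − (0.0784)·2.234947 − (0.3849/3.5283)·1.998746 = -0.143662
denominator = 1 − 2.234947 = -1.234947
p = -0.143662 / -1.234947 = 0.1163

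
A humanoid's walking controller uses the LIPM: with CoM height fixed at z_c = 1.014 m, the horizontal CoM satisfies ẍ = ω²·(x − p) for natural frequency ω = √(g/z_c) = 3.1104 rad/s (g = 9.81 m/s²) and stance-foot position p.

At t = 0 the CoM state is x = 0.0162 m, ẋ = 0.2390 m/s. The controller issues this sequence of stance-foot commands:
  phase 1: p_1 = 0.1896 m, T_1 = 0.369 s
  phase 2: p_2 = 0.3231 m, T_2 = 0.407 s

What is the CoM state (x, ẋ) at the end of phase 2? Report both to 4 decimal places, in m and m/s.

x = -0.4832, ẋ = -2.3211

phase 1: p=0.1896, T=0.369, ωT=1.147738, cosh=1.734205, sinh=1.416851; start (x,ẋ)=(0.016200, 0.239000) → end (x,ẋ)=(-0.002242, -0.349694)
phase 2: p=0.3231, T=0.407, ωT=1.265933, cosh=1.914188, sinh=1.632212; start (x,ẋ)=(-0.002242, -0.349694) → end (x,ẋ)=(-0.483170, -2.321085)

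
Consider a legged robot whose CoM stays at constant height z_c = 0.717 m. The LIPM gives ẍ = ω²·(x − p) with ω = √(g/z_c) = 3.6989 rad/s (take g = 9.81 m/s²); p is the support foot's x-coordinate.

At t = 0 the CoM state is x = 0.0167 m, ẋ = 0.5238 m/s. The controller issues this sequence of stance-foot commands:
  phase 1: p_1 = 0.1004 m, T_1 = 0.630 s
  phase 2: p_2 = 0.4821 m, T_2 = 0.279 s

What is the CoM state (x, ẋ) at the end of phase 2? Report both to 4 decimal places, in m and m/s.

x = 0.7101, ẋ = 1.3751

phase 1: p=0.1004, T=0.630, ωT=2.330307, cosh=5.189182, sinh=5.091916; start (x,ẋ)=(0.016700, 0.523800) → end (x,ẋ)=(0.387130, 1.141647)
phase 2: p=0.4821, T=0.279, ωT=1.031993, cosh=1.581475, sinh=1.225179; start (x,ẋ)=(0.387130, 1.141647) → end (x,ẋ)=(0.710053, 1.375100)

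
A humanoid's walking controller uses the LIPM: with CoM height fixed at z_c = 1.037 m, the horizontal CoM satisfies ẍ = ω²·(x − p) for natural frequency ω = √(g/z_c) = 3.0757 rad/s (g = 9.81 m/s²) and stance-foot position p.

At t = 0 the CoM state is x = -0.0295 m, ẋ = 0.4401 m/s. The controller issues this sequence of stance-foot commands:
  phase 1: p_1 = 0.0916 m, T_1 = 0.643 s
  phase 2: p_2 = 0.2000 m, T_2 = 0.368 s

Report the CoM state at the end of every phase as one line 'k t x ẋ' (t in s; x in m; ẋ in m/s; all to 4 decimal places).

1 0.6430 0.1528 0.3006
2 1.0110 0.2549 0.3127

phase 1: p=0.0916, T=0.643, ωT=1.977675, cosh=3.682157, sinh=3.543767; start (x,ẋ)=(-0.029500, 0.440100) → end (x,ẋ)=(0.152766, 0.300580)
phase 2: p=0.2000, T=0.368, ωT=1.131858, cosh=1.711923, sinh=1.389489; start (x,ẋ)=(0.152766, 0.300580) → end (x,ẋ)=(0.254930, 0.312709)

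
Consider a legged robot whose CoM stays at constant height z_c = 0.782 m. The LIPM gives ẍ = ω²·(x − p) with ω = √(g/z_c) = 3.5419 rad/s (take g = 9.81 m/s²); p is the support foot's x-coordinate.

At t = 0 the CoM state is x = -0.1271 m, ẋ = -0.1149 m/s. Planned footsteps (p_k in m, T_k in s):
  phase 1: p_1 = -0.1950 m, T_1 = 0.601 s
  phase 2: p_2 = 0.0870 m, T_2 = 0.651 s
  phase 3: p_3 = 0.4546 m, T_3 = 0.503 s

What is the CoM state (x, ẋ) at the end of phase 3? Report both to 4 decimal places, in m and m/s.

x = -0.1937, ẋ = -2.0609

phase 1: p=-0.1950, T=0.601, ωT=2.128682, cosh=4.261388, sinh=4.142394; start (x,ẋ)=(-0.127100, -0.114900) → end (x,ẋ)=(-0.040032, 0.506592)
phase 2: p=0.0870, T=0.651, ωT=2.305777, cosh=5.065825, sinh=4.966144; start (x,ẋ)=(-0.040032, 0.506592) → end (x,ẋ)=(0.153777, 0.331866)
phase 3: p=0.4546, T=0.503, ωT=1.781576, cosh=3.053790, sinh=2.885417; start (x,ẋ)=(0.153777, 0.331866) → end (x,ẋ)=(-0.193694, -2.060916)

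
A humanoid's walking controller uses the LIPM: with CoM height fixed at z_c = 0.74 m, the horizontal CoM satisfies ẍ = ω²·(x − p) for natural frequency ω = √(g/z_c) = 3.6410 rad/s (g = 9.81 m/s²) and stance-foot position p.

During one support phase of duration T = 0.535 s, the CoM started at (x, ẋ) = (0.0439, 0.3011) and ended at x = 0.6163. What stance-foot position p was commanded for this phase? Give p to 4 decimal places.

p = -0.0679

ωT = 3.6410·0.535 = 1.947935; cosh(ωT) = 3.578378, sinh(ωT) = 3.435810
x(T) = p + (x₀−p)·cosh(ωT) + (ẋ₀/ω)·sinh(ωT) ⇒ p·(1 − cosh) = x(T) − x₀·cosh − (ẋ₀/ω)·sinh
numerator   = 0.6163 − (0.0439)·3.578378 − (0.3011/3.6410)·3.435810 = 0.175078
denominator = 1 − 3.578378 = -2.578378
p = 0.175078 / -2.578378 = -0.0679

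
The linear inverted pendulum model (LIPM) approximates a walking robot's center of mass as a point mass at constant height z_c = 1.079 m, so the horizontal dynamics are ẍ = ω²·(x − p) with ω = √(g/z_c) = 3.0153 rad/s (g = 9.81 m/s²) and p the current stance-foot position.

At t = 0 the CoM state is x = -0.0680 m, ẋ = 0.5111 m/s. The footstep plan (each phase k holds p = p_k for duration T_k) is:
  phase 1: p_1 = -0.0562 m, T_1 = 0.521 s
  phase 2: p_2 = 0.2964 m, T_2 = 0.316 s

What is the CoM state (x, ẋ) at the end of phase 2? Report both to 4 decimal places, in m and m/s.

x = 0.7477, ẋ = 1.8147

phase 1: p=-0.0562, T=0.521, ωT=1.570971, cosh=2.509581, sinh=2.301738; start (x,ẋ)=(-0.068000, 0.511100) → end (x,ẋ)=(0.304337, 1.200750)
phase 2: p=0.2964, T=0.316, ωT=0.952835, cosh=1.489348, sinh=1.103702; start (x,ẋ)=(0.304337, 1.200750) → end (x,ẋ)=(0.747735, 1.814748)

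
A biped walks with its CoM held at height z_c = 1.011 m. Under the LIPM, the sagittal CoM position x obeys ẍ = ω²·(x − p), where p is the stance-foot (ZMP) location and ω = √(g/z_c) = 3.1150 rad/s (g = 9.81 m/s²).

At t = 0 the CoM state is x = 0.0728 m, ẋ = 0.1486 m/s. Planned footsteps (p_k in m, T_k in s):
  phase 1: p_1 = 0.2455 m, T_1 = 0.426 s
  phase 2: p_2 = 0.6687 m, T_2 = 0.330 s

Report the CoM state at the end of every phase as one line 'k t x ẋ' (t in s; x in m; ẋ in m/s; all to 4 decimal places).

phase 1: p=0.2455, T=0.426, ωT=1.326990, cosh=2.017477, sinh=1.752203; start (x,ẋ)=(0.072800, 0.148600) → end (x,ẋ)=(-0.019330, -0.642819)
phase 2: p=0.6687, T=0.330, ωT=1.027950, cosh=1.576535, sinh=1.218795; start (x,ẋ)=(-0.019330, -0.642819) → end (x,ẋ)=(-0.667517, -3.625564)

1 0.4260 -0.0193 -0.6428
2 0.7560 -0.6675 -3.6256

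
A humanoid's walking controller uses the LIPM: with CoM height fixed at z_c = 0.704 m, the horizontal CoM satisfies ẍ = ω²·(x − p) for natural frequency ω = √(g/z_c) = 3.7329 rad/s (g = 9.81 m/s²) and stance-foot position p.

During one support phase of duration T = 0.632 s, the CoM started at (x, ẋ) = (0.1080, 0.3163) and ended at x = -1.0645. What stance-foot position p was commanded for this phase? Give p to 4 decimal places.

ωT = 3.7329·0.632 = 2.359193; cosh(ωT) = 5.338451, sinh(ωT) = 5.243955
x(T) = p + (x₀−p)·cosh(ωT) + (ẋ₀/ω)·sinh(ωT) ⇒ p·(1 − cosh) = x(T) − x₀·cosh − (ẋ₀/ω)·sinh
numerator   = -1.0645 − (0.1080)·5.338451 − (0.3163/3.7329)·5.243955 = -2.085389
denominator = 1 − 5.338451 = -4.338451
p = -2.085389 / -4.338451 = 0.4807

p = 0.4807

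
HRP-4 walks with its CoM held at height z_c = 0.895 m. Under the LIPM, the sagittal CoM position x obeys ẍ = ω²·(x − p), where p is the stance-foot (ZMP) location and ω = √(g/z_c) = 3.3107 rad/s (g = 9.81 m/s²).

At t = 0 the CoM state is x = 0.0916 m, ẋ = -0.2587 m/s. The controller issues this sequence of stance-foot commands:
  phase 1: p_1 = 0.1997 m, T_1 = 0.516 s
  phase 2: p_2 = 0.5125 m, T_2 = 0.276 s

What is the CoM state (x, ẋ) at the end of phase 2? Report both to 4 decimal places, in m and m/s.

phase 1: p=0.1997, T=0.516, ωT=1.708321, cosh=2.850428, sinh=2.669259; start (x,ẋ)=(0.091600, -0.258700) → end (x,ẋ)=(-0.317009, -1.692698)
phase 2: p=0.5125, T=0.276, ωT=0.913753, cosh=1.447340, sinh=1.046324; start (x,ẋ)=(-0.317009, -1.692698) → end (x,ẋ)=(-1.223047, -5.323382)

x = -1.2230, ẋ = -5.3234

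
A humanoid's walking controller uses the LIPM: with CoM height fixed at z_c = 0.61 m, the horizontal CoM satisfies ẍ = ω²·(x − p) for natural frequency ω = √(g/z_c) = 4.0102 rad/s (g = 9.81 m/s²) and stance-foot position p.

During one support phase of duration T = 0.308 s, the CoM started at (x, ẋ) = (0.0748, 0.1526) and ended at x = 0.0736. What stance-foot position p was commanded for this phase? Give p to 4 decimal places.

ωT = 4.0102·0.308 = 1.235142; cosh(ωT) = 1.864830, sinh(ωT) = 1.574036
x(T) = p + (x₀−p)·cosh(ωT) + (ẋ₀/ω)·sinh(ωT) ⇒ p·(1 − cosh) = x(T) − x₀·cosh − (ẋ₀/ω)·sinh
numerator   = 0.0736 − (0.0748)·1.864830 − (0.1526/4.0102)·1.574036 = -0.125786
denominator = 1 − 1.864830 = -0.864830
p = -0.125786 / -0.864830 = 0.1454

p = 0.1454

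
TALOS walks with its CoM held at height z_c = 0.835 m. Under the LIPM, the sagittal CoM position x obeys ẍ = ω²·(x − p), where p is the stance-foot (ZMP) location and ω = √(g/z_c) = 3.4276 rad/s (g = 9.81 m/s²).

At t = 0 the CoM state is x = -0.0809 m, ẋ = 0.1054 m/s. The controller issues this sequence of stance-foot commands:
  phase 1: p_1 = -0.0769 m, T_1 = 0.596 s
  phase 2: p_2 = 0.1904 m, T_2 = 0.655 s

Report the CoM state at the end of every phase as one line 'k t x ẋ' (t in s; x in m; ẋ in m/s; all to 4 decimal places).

phase 1: p=-0.0769, T=0.596, ωT=2.042850, cosh=3.921107, sinh=3.791448; start (x,ẋ)=(-0.080900, 0.105400) → end (x,ẋ)=(0.024004, 0.361302)
phase 2: p=0.1904, T=0.655, ωT=2.245078, cosh=4.773536, sinh=4.667616; start (x,ẋ)=(0.024004, 0.361302) → end (x,ẋ)=(-0.111885, -0.937433)

1 0.5960 0.0240 0.3613
2 1.2510 -0.1119 -0.9374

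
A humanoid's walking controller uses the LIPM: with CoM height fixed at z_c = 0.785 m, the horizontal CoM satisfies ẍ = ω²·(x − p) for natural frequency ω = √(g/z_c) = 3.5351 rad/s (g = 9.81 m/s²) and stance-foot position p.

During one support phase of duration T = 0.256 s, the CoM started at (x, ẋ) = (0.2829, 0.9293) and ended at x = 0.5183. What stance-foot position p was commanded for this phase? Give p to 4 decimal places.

p = 0.3658

ωT = 3.5351·0.256 = 0.904986; cosh(ωT) = 1.438222, sinh(ωT) = 1.033674
x(T) = p + (x₀−p)·cosh(ωT) + (ẋ₀/ω)·sinh(ωT) ⇒ p·(1 − cosh) = x(T) − x₀·cosh − (ẋ₀/ω)·sinh
numerator   = 0.5183 − (0.2829)·1.438222 − (0.9293/3.5351)·1.033674 = -0.160303
denominator = 1 − 1.438222 = -0.438222
p = -0.160303 / -0.438222 = 0.3658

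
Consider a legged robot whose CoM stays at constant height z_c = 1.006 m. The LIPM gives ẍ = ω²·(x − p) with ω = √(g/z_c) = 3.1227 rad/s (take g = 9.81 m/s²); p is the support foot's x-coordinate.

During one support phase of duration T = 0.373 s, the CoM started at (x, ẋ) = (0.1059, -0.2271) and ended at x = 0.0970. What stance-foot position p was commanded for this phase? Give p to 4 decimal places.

p = -0.0211

ωT = 3.1227·0.373 = 1.164767; cosh(ωT) = 1.758586, sinh(ωT) = 1.446590
x(T) = p + (x₀−p)·cosh(ωT) + (ẋ₀/ω)·sinh(ωT) ⇒ p·(1 − cosh) = x(T) − x₀·cosh − (ẋ₀/ω)·sinh
numerator   = 0.0970 − (0.1059)·1.758586 − (-0.2271/3.1227)·1.446590 = 0.015970
denominator = 1 − 1.758586 = -0.758586
p = 0.015970 / -0.758586 = -0.0211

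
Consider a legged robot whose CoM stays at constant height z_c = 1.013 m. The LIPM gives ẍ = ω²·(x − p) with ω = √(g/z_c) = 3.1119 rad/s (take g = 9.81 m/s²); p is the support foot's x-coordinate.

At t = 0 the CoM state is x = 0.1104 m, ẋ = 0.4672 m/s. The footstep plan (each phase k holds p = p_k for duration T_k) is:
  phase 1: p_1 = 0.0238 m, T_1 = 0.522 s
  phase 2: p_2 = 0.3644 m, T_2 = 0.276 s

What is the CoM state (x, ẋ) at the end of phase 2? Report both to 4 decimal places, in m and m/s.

phase 1: p=0.0238, T=0.522, ωT=1.624412, cosh=2.636230, sinh=2.439203; start (x,ẋ)=(0.110400, 0.467200) → end (x,ẋ)=(0.618303, 1.888989)
phase 2: p=0.3644, T=0.276, ωT=0.858884, cosh=1.392080, sinh=0.968446; start (x,ẋ)=(0.618303, 1.888989) → end (x,ẋ)=(1.305721, 3.394813)

x = 1.3057, ẋ = 3.3948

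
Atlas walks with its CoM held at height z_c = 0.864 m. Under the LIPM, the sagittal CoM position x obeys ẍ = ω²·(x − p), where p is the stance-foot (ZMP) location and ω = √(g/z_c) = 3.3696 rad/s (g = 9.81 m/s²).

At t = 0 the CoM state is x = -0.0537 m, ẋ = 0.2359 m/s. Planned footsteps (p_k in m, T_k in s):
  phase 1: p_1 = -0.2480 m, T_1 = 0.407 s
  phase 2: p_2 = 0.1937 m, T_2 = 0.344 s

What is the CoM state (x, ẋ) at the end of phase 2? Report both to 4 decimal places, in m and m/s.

phase 1: p=-0.2480, T=0.407, ωT=1.371427, cosh=2.097358, sinh=1.843613; start (x,ẋ)=(-0.053700, 0.235900) → end (x,ẋ)=(0.288585, 1.701805)
phase 2: p=0.1937, T=0.344, ωT=1.159142, cosh=1.750477, sinh=1.436722; start (x,ẋ)=(0.288585, 1.701805) → end (x,ẋ)=(1.085405, 3.438325)

x = 1.0854, ẋ = 3.4383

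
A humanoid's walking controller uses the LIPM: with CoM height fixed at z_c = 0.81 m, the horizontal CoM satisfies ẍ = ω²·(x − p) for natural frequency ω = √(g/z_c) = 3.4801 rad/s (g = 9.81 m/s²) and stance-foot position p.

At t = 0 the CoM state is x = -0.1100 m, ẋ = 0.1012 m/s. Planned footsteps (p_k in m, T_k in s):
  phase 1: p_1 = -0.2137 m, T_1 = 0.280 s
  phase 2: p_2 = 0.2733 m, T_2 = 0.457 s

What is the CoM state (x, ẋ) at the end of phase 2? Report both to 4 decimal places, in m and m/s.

x = -0.1050, ẋ = -0.9912

phase 1: p=-0.2137, T=0.280, ωT=0.974428, cosh=1.513530, sinh=1.136122; start (x,ẋ)=(-0.110000, 0.101200) → end (x,ẋ)=(-0.023709, 0.563180)
phase 2: p=0.2733, T=0.457, ωT=1.590406, cosh=2.554791, sinh=2.350948; start (x,ẋ)=(-0.023709, 0.563180) → end (x,ẋ)=(-0.105045, -0.991182)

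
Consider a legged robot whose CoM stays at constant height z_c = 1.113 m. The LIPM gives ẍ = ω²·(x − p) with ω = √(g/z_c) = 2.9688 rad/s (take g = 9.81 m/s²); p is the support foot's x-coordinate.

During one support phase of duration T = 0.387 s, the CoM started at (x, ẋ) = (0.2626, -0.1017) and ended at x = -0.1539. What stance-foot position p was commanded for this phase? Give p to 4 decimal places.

p = 0.7625

ωT = 2.9688·0.387 = 1.148926; cosh(ωT) = 1.735889, sinh(ωT) = 1.418912
x(T) = p + (x₀−p)·cosh(ωT) + (ẋ₀/ω)·sinh(ωT) ⇒ p·(1 − cosh) = x(T) − x₀·cosh − (ẋ₀/ω)·sinh
numerator   = -0.1539 − (0.2626)·1.735889 − (-0.1017/2.9688)·1.418912 = -0.561138
denominator = 1 − 1.735889 = -0.735889
p = -0.561138 / -0.735889 = 0.7625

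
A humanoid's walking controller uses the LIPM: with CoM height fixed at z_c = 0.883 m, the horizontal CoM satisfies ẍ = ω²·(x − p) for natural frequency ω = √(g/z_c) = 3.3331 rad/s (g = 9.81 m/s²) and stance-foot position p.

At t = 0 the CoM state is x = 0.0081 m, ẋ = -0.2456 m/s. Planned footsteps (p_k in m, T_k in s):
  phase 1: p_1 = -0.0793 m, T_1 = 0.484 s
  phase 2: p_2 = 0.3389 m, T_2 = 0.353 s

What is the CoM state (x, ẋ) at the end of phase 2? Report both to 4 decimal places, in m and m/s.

x = -0.2872, ẋ = -1.6900

phase 1: p=-0.0793, T=0.484, ωT=1.613220, cosh=2.609097, sinh=2.409852; start (x,ẋ)=(0.008100, -0.245600) → end (x,ẋ)=(-0.028835, 0.061227)
phase 2: p=0.3389, T=0.353, ωT=1.176584, cosh=1.775804, sinh=1.467474; start (x,ẋ)=(-0.028835, 0.061227) → end (x,ẋ)=(-0.287169, -1.689953)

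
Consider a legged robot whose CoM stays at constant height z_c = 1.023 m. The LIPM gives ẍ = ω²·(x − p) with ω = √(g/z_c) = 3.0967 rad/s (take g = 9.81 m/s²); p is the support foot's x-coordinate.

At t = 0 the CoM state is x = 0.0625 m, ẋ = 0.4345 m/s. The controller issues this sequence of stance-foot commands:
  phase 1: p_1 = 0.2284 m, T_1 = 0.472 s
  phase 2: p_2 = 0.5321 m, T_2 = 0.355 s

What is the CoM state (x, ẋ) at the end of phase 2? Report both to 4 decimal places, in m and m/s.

phase 1: p=0.2284, T=0.472, ωT=1.461642, cosh=2.272446, sinh=2.040591; start (x,ẋ)=(0.062500, 0.434500) → end (x,ẋ)=(0.137718, -0.060961)
phase 2: p=0.5321, T=0.355, ωT=1.099328, cosh=1.667622, sinh=1.334527; start (x,ẋ)=(0.137718, -0.060961) → end (x,ẋ)=(-0.151851, -1.731495)

x = -0.1519, ẋ = -1.7315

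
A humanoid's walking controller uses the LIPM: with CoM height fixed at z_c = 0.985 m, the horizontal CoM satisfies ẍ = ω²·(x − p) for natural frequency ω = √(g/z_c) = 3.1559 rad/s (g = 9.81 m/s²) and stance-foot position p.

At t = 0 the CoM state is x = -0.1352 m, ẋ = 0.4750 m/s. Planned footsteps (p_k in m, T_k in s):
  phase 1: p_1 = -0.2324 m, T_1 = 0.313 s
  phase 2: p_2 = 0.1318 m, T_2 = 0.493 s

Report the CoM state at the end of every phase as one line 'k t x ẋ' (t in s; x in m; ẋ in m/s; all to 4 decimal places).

phase 1: p=-0.2324, T=0.313, ωT=0.987797, cosh=1.528854, sinh=1.156458; start (x,ẋ)=(-0.135200, 0.475000) → end (x,ẋ)=(0.090265, 1.080953)
phase 2: p=0.1318, T=0.493, ωT=1.555859, cosh=2.475081, sinh=2.264073; start (x,ẋ)=(0.090265, 1.080953) → end (x,ẋ)=(0.804484, 2.378671)

1 0.3130 0.0903 1.0810
2 0.8060 0.8045 2.3787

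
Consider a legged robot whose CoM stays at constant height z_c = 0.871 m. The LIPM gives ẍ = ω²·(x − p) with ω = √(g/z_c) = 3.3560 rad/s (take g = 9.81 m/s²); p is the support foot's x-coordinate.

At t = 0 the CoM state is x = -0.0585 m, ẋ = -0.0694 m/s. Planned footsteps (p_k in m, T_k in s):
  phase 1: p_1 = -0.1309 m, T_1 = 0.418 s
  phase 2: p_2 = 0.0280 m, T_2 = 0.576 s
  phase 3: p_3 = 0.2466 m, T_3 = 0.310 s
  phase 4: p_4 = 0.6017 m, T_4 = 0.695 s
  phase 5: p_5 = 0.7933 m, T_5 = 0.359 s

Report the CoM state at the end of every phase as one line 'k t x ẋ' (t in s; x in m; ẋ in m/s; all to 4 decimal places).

phase 1: p=-0.1309, T=0.418, ωT=1.402808, cosh=2.156254, sinh=1.910349; start (x,ẋ)=(-0.058500, -0.069400) → end (x,ẋ)=(-0.014292, 0.314522)
phase 2: p=0.0280, T=0.576, ωT=1.933056, cosh=3.527651, sinh=3.382946; start (x,ẋ)=(-0.014292, 0.314522) → end (x,ẋ)=(0.195856, 0.629375)
phase 3: p=0.2466, T=0.310, ωT=1.040360, cosh=1.591782, sinh=1.238454; start (x,ẋ)=(0.195856, 0.629375) → end (x,ẋ)=(0.398082, 0.790921)
phase 4: p=0.6017, T=0.695, ωT=2.332420, cosh=5.199952, sinh=5.102892; start (x,ẋ)=(0.398082, 0.790921) → end (x,ẋ)=(0.745515, 0.625735)
phase 5: p=0.7933, T=0.359, ωT=1.204804, cosh=1.817928, sinh=1.518177; start (x,ẋ)=(0.745515, 0.625735) → end (x,ẋ)=(0.989498, 0.894075)

1 0.4180 -0.0143 0.3145
2 0.9940 0.1959 0.6294
3 1.3040 0.3981 0.7909
4 1.9990 0.7455 0.6257
5 2.3580 0.9895 0.8941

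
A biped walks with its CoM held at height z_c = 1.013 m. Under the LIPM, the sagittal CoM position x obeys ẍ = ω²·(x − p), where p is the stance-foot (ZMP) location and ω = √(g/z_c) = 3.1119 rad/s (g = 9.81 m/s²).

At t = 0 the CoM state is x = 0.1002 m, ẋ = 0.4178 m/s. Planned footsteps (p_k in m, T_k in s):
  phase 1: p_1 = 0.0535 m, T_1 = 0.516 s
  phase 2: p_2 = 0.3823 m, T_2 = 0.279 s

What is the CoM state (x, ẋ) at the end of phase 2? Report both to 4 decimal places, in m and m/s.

phase 1: p=0.0535, T=0.516, ωT=1.605740, cosh=2.591144, sinh=2.390403; start (x,ẋ)=(0.100200, 0.417800) → end (x,ẋ)=(0.495439, 1.429967)
phase 2: p=0.3823, T=0.279, ωT=0.868220, cosh=1.401182, sinh=0.981484; start (x,ẋ)=(0.495439, 1.429967) → end (x,ẋ)=(0.991836, 2.349202)

x = 0.9918, ẋ = 2.3492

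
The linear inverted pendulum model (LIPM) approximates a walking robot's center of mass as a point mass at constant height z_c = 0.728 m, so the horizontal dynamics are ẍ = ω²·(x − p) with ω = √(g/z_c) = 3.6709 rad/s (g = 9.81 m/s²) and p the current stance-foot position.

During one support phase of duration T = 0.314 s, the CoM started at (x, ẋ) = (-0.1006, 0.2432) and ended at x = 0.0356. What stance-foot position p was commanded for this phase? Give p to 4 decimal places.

p = -0.1569

ωT = 3.6709·0.314 = 1.152663; cosh(ωT) = 1.741204, sinh(ωT) = 1.425409
x(T) = p + (x₀−p)·cosh(ωT) + (ẋ₀/ω)·sinh(ωT) ⇒ p·(1 − cosh) = x(T) − x₀·cosh − (ẋ₀/ω)·sinh
numerator   = 0.0356 − (-0.1006)·1.741204 − (0.2432/3.6709)·1.425409 = 0.116331
denominator = 1 − 1.741204 = -0.741204
p = 0.116331 / -0.741204 = -0.1569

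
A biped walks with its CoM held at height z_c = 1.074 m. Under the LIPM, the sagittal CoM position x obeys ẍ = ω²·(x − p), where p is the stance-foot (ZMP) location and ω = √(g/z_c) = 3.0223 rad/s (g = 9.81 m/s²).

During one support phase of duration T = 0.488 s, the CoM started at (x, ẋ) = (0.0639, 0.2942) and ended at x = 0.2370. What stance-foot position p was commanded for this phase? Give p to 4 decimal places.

ωT = 3.0223·0.488 = 1.474882; cosh(ωT) = 2.299664, sinh(ωT) = 2.070858
x(T) = p + (x₀−p)·cosh(ωT) + (ẋ₀/ω)·sinh(ωT) ⇒ p·(1 − cosh) = x(T) − x₀·cosh − (ẋ₀/ω)·sinh
numerator   = 0.2370 − (0.0639)·2.299664 − (0.2942/3.0223)·2.070858 = -0.111532
denominator = 1 − 2.299664 = -1.299664
p = -0.111532 / -1.299664 = 0.0858

p = 0.0858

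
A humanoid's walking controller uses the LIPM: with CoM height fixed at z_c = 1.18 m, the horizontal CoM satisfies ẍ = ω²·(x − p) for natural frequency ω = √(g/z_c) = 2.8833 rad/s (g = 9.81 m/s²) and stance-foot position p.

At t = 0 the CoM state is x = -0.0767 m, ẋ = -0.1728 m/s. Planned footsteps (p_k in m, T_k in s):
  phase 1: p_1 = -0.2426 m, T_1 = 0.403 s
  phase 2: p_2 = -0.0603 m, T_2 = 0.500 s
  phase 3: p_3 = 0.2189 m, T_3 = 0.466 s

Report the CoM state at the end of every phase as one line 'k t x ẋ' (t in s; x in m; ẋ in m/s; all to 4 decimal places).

1 0.4030 -0.0379 0.3864
2 0.9030 0.2571 0.9913
3 1.3690 0.9111 2.2258

phase 1: p=-0.2426, T=0.403, ωT=1.161970, cosh=1.754546, sinh=1.441677; start (x,ẋ)=(-0.076700, -0.172800) → end (x,ẋ)=(-0.037922, 0.386425)
phase 2: p=-0.0603, T=0.500, ωT=1.441650, cosh=2.232101, sinh=1.995564; start (x,ẋ)=(-0.037922, 0.386425) → end (x,ẋ)=(0.257098, 0.991297)
phase 3: p=0.2189, T=0.466, ωT=1.343618, cosh=2.046893, sinh=1.785992; start (x,ẋ)=(0.257098, 0.991297) → end (x,ẋ)=(0.911124, 2.225784)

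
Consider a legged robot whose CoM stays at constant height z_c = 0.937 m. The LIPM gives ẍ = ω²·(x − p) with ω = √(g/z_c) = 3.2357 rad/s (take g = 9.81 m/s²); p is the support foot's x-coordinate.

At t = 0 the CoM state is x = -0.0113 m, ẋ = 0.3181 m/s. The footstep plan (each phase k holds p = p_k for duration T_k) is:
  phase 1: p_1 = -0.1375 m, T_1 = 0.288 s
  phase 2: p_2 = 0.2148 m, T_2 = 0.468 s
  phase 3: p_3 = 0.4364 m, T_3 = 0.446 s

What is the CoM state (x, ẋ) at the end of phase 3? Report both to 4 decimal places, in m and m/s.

phase 1: p=-0.1375, T=0.288, ωT=0.931882, cosh=1.466547, sinh=1.072735; start (x,ẋ)=(-0.011300, 0.318100) → end (x,ẋ)=(0.153038, 0.904555)
phase 2: p=0.2148, T=0.468, ωT=1.514308, cosh=2.383116, sinh=2.163156; start (x,ẋ)=(0.153038, 0.904555) → end (x,ẋ)=(0.672335, 1.723370)
phase 3: p=0.4364, T=0.446, ωT=1.443122, cosh=2.235042, sinh=1.998853; start (x,ẋ)=(0.672335, 1.723370) → end (x,ẋ)=(2.028336, 5.377759)

x = 2.0283, ẋ = 5.3778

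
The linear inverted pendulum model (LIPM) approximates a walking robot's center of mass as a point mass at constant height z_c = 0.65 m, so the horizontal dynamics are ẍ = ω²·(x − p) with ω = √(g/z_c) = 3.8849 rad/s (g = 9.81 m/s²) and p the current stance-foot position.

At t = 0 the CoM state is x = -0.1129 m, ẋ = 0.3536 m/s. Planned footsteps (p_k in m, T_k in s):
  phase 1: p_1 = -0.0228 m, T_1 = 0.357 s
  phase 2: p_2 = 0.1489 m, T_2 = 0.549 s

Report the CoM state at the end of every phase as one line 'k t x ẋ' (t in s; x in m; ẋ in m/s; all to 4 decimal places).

phase 1: p=-0.0228, T=0.357, ωT=1.386909, cosh=2.126153, sinh=1.876307; start (x,ẋ)=(-0.112900, 0.353600) → end (x,ẋ)=(-0.043587, 0.095045)
phase 2: p=0.1489, T=0.549, ωT=2.132810, cosh=4.278525, sinh=4.160021; start (x,ẋ)=(-0.043587, 0.095045) → end (x,ẋ)=(-0.572883, -2.704176)

1 0.3570 -0.0436 0.0950
2 0.9060 -0.5729 -2.7042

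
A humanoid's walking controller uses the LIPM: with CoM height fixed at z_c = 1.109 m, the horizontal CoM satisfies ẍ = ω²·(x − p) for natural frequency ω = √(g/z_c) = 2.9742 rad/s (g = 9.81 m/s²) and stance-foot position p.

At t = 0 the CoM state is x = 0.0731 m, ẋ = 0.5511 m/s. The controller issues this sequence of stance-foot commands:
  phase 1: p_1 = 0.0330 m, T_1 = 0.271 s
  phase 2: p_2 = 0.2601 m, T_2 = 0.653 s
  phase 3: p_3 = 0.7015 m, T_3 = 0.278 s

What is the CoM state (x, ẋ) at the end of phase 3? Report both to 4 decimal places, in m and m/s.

phase 1: p=0.0330, T=0.271, ωT=0.806008, cosh=1.342795, sinh=0.896158; start (x,ẋ)=(0.073100, 0.551100) → end (x,ẋ)=(0.252898, 0.846895)
phase 2: p=0.2601, T=0.653, ωT=1.942153, cosh=3.558571, sinh=3.415176; start (x,ẋ)=(0.252898, 0.846895) → end (x,ẋ)=(1.206934, 2.940585)
phase 3: p=0.7015, T=0.278, ωT=0.826828, cosh=1.361745, sinh=0.924310; start (x,ẋ)=(1.206934, 2.940585) → end (x,ẋ)=(2.303635, 5.393806)

x = 2.3036, ẋ = 5.3938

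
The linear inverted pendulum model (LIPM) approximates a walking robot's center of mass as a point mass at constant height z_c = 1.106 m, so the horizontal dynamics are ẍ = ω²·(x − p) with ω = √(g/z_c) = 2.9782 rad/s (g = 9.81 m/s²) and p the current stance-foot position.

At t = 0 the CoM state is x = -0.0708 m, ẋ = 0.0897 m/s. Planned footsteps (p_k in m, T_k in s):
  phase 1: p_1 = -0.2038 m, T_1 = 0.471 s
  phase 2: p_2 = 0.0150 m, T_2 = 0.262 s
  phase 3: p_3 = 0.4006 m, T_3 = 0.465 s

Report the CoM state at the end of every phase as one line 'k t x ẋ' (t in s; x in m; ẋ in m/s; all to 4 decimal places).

phase 1: p=-0.2038, T=0.471, ωT=1.402732, cosh=2.156109, sinh=1.910185; start (x,ẋ)=(-0.070800, 0.089700) → end (x,ẋ)=(0.140495, 0.950029)
phase 2: p=0.0150, T=0.262, ωT=0.780288, cosh=1.320188, sinh=0.861914; start (x,ẋ)=(0.140495, 0.950029) → end (x,ẋ)=(0.455623, 1.576356)
phase 3: p=0.4006, T=0.465, ωT=1.384863, cosh=2.122318, sinh=1.871960; start (x,ẋ)=(0.455623, 1.576356) → end (x,ẋ)=(1.508201, 3.652285)

1 0.4710 0.1405 0.9500
2 0.7330 0.4556 1.5764
3 1.1980 1.5082 3.6523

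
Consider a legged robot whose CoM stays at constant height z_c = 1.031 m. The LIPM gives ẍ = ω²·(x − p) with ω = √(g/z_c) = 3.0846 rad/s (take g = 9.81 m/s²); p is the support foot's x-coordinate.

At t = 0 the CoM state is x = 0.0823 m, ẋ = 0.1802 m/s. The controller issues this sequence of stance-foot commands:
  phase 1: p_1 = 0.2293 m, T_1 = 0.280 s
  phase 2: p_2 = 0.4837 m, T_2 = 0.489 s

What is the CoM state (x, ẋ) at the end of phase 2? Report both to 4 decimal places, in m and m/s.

phase 1: p=0.2293, T=0.280, ωT=0.863688, cosh=1.396748, sinh=0.975144; start (x,ẋ)=(0.082300, 0.180200) → end (x,ẋ)=(0.080945, -0.190472)
phase 2: p=0.4837, T=0.489, ωT=1.508369, cosh=2.370313, sinh=2.149043; start (x,ẋ)=(0.080945, -0.190472) → end (x,ẋ)=(-0.603657, -3.121313)

x = -0.6037, ẋ = -3.1213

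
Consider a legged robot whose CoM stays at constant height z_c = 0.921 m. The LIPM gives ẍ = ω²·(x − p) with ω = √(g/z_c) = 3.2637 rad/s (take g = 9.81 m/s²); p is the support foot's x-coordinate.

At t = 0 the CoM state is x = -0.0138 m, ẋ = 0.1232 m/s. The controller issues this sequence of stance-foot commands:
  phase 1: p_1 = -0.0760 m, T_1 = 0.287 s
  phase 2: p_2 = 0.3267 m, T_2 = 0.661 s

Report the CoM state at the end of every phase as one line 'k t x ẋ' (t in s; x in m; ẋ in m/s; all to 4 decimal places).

phase 1: p=-0.0760, T=0.287, ωT=0.936682, cosh=1.471714, sinh=1.079788; start (x,ẋ)=(-0.013800, 0.123200) → end (x,ẋ)=(0.056301, 0.400514)
phase 2: p=0.3267, T=0.661, ωT=2.157306, cosh=4.381721, sinh=4.266085; start (x,ẋ)=(0.056301, 0.400514) → end (x,ẋ)=(-0.334588, -2.009883)

1 0.2870 0.0563 0.4005
2 0.9480 -0.3346 -2.0099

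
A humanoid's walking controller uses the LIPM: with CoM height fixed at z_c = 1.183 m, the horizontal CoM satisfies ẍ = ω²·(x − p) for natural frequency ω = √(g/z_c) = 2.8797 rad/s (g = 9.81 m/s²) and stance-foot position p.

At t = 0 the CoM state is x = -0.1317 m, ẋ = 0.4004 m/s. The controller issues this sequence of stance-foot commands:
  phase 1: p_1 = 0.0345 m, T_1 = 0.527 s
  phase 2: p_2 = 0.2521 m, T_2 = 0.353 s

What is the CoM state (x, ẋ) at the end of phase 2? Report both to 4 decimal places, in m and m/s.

phase 1: p=0.0345, T=0.527, ωT=1.517602, cosh=2.390255, sinh=2.171018; start (x,ẋ)=(-0.131700, 0.400400) → end (x,ẋ)=(-0.060897, -0.082004)
phase 2: p=0.2521, T=0.353, ωT=1.016534, cosh=1.562723, sinh=1.200876; start (x,ẋ)=(-0.060897, -0.082004) → end (x,ẋ)=(-0.271225, -1.210546)

x = -0.2712, ẋ = -1.2105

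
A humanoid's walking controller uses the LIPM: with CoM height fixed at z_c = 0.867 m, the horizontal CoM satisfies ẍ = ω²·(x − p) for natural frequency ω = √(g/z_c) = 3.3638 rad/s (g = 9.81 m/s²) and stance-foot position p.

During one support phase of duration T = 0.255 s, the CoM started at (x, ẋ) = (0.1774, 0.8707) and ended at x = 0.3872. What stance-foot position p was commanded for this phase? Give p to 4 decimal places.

ωT = 3.3638·0.255 = 0.857769; cosh(ωT) = 1.391001, sinh(ωT) = 0.966894
x(T) = p + (x₀−p)·cosh(ωT) + (ẋ₀/ω)·sinh(ωT) ⇒ p·(1 − cosh) = x(T) − x₀·cosh − (ẋ₀/ω)·sinh
numerator   = 0.3872 − (0.1774)·1.391001 − (0.8707/3.3638)·0.966894 = -0.109838
denominator = 1 − 1.391001 = -0.391001
p = -0.109838 / -0.391001 = 0.2809

p = 0.2809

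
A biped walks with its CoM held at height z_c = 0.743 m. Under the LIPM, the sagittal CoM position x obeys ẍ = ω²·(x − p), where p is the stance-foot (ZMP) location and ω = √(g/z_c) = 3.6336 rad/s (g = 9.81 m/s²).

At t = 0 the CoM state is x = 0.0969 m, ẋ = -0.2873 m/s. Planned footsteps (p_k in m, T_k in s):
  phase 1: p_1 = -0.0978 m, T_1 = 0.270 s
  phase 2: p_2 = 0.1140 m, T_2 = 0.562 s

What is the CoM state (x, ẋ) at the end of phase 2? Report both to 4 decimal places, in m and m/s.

phase 1: p=-0.0978, T=0.270, ωT=0.981072, cosh=1.521112, sinh=1.146203; start (x,ẋ)=(0.096900, -0.287300) → end (x,ẋ)=(0.107733, 0.373879)
phase 2: p=0.1140, T=0.562, ωT=2.042083, cosh=3.918203, sinh=3.788444; start (x,ẋ)=(0.107733, 0.373879) → end (x,ẋ)=(0.479256, 1.378664)

x = 0.4793, ẋ = 1.3787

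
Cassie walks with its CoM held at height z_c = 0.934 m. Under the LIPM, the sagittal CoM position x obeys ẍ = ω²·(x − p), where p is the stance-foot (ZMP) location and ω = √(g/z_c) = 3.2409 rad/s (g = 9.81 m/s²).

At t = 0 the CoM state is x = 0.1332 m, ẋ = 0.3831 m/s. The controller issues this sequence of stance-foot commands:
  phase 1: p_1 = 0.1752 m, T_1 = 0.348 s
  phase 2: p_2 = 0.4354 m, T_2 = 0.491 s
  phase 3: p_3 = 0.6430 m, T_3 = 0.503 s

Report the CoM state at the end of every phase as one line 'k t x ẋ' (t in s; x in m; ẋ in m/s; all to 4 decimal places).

1 0.3480 0.2670 0.4655
2 0.8390 0.3427 -0.0943
3 1.3420 -0.2242 -2.6383

phase 1: p=0.1752, T=0.348, ωT=1.127833, cosh=1.706345, sinh=1.382611; start (x,ẋ)=(0.133200, 0.383100) → end (x,ẋ)=(0.266969, 0.465503)
phase 2: p=0.4354, T=0.491, ωT=1.591282, cosh=2.556852, sinh=2.353187; start (x,ẋ)=(0.266969, 0.465503) → end (x,ẋ)=(0.342744, -0.094308)
phase 3: p=0.6430, T=0.503, ωT=1.630173, cosh=2.650326, sinh=2.454430; start (x,ẋ)=(0.342744, -0.094308) → end (x,ẋ)=(-0.224197, -2.638348)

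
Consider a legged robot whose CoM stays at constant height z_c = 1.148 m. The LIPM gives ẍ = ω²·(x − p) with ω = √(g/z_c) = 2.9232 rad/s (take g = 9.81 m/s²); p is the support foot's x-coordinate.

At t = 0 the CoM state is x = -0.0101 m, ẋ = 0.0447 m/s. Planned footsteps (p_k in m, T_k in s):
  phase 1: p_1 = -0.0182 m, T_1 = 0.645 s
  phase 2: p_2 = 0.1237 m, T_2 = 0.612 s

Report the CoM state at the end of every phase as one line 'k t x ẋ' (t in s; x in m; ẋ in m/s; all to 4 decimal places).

phase 1: p=-0.0182, T=0.645, ωT=1.885464, cosh=3.370585, sinh=3.218826; start (x,ẋ)=(-0.010100, 0.044700) → end (x,ẋ)=(0.058322, 0.226880)
phase 2: p=0.1237, T=0.612, ωT=1.788998, cosh=3.075292, sinh=2.908164; start (x,ẋ)=(0.058322, 0.226880) → end (x,ẋ)=(0.148358, 0.141938)

1 0.6450 0.0583 0.2269
2 1.2570 0.1484 0.1419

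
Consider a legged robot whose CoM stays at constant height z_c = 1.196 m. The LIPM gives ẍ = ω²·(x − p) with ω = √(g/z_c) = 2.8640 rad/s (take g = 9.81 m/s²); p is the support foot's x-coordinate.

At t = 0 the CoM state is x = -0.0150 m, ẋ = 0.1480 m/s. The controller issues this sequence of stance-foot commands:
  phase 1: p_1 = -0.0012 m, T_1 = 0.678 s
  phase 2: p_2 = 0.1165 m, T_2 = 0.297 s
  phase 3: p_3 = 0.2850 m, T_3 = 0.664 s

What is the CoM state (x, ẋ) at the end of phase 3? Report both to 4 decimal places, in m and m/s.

phase 1: p=-0.0012, T=0.678, ωT=1.941792, cosh=3.557339, sinh=3.413893; start (x,ẋ)=(-0.015000, 0.148000) → end (x,ẋ)=(0.126125, 0.391558)
phase 2: p=0.1165, T=0.297, ωT=0.850608, cosh=1.384112, sinh=0.956957; start (x,ẋ)=(0.126125, 0.391558) → end (x,ẋ)=(0.260655, 0.568340)
phase 3: p=0.2850, T=0.664, ωT=1.901696, cosh=3.423279, sinh=3.273964; start (x,ẋ)=(0.260655, 0.568340) → end (x,ẋ)=(0.851353, 1.717309)

x = 0.8514, ẋ = 1.7173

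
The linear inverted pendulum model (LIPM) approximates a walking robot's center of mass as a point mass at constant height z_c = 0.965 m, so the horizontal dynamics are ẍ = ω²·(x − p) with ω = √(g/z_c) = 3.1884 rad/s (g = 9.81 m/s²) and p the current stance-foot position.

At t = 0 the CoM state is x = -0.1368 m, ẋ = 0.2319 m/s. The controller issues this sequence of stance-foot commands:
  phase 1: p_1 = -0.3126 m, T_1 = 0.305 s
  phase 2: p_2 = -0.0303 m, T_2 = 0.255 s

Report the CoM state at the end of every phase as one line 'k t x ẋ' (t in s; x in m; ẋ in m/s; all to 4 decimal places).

1 0.3050 0.0355 0.9856
2 0.5600 0.3384 1.5197

phase 1: p=-0.3126, T=0.305, ωT=0.972462, cosh=1.511299, sinh=1.133148; start (x,ẋ)=(-0.136800, 0.231900) → end (x,ẋ)=(0.035503, 0.985623)
phase 2: p=-0.0303, T=0.255, ωT=0.813042, cosh=1.349132, sinh=0.905625; start (x,ẋ)=(0.035503, 0.985623) → end (x,ẋ)=(0.338431, 1.519741)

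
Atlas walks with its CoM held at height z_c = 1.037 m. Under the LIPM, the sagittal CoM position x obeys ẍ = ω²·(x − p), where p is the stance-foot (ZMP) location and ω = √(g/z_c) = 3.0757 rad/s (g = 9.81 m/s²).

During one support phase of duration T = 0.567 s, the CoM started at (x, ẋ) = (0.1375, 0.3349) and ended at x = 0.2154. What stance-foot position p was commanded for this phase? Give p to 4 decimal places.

ωT = 3.0757·0.567 = 1.743922; cosh(ωT) = 2.947283, sinh(ωT) = 2.772449
x(T) = p + (x₀−p)·cosh(ωT) + (ẋ₀/ω)·sinh(ωT) ⇒ p·(1 − cosh) = x(T) − x₀·cosh − (ẋ₀/ω)·sinh
numerator   = 0.2154 − (0.1375)·2.947283 − (0.3349/3.0757)·2.772449 = -0.491732
denominator = 1 − 2.947283 = -1.947283
p = -0.491732 / -1.947283 = 0.2525

p = 0.2525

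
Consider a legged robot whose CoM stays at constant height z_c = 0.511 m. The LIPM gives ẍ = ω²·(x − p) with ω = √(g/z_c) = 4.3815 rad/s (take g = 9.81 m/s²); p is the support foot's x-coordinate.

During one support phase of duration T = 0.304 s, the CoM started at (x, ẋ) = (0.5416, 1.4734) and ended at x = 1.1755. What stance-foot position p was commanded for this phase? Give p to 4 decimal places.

p = 0.5014

ωT = 4.3815·0.304 = 1.331976; cosh(ωT) = 2.026239, sinh(ωT) = 1.762283
x(T) = p + (x₀−p)·cosh(ωT) + (ẋ₀/ω)·sinh(ωT) ⇒ p·(1 − cosh) = x(T) − x₀·cosh − (ẋ₀/ω)·sinh
numerator   = 1.1755 − (0.5416)·2.026239 − (1.4734/4.3815)·1.762283 = -0.514527
denominator = 1 − 2.026239 = -1.026239
p = -0.514527 / -1.026239 = 0.5014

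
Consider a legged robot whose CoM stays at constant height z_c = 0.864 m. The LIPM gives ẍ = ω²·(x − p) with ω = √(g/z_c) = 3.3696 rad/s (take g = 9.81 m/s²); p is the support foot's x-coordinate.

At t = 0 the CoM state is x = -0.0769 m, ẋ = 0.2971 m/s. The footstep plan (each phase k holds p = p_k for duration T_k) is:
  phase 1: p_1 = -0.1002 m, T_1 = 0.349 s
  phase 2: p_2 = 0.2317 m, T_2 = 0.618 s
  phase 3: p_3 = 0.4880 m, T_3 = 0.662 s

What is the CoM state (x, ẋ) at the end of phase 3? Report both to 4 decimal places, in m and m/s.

phase 1: p=-0.1002, T=0.349, ωT=1.175990, cosh=1.774932, sinh=1.466419; start (x,ẋ)=(-0.076900, 0.297100) → end (x,ẋ)=(0.070451, 0.642463)
phase 2: p=0.2317, T=0.618, ωT=2.082413, cosh=4.074217, sinh=3.949588; start (x,ẋ)=(0.070451, 0.642463) → end (x,ẋ)=(0.327784, 0.471550)
phase 3: p=0.4880, T=0.662, ωT=2.230675, cosh=4.706802, sinh=4.599346; start (x,ẋ)=(0.327784, 0.471550) → end (x,ẋ)=(0.377537, -0.263532)

x = 0.3775, ẋ = -0.2635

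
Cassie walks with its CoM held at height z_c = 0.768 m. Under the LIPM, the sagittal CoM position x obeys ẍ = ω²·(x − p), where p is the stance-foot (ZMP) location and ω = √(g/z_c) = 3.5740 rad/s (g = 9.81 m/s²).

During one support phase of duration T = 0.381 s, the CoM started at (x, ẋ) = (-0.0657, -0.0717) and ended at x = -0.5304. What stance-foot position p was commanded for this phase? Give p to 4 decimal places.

ωT = 3.5740·0.381 = 1.361694; cosh(ωT) = 2.079513, sinh(ωT) = 1.823286
x(T) = p + (x₀−p)·cosh(ωT) + (ẋ₀/ω)·sinh(ωT) ⇒ p·(1 − cosh) = x(T) − x₀·cosh − (ẋ₀/ω)·sinh
numerator   = -0.5304 − (-0.0657)·2.079513 − (-0.0717/3.5740)·1.823286 = -0.357198
denominator = 1 − 2.079513 = -1.079513
p = -0.357198 / -1.079513 = 0.3309

p = 0.3309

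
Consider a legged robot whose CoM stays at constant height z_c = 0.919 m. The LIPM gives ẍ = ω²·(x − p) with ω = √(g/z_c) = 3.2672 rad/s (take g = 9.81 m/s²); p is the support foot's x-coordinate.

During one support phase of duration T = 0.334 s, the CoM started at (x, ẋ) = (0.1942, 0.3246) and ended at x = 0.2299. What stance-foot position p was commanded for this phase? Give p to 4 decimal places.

ωT = 3.2672·0.334 = 1.091245; cosh(ωT) = 1.656888, sinh(ωT) = 1.321090
x(T) = p + (x₀−p)·cosh(ωT) + (ẋ₀/ω)·sinh(ωT) ⇒ p·(1 − cosh) = x(T) − x₀·cosh − (ẋ₀/ω)·sinh
numerator   = 0.2299 − (0.1942)·1.656888 − (0.3246/3.2672)·1.321090 = -0.223120
denominator = 1 − 1.656888 = -0.656888
p = -0.223120 / -0.656888 = 0.3397

p = 0.3397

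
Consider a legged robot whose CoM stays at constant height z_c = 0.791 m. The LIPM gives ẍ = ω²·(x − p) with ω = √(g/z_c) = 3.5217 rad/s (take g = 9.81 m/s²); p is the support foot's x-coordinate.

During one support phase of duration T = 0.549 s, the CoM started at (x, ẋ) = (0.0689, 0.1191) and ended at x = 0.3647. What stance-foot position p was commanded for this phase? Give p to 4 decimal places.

p = -0.0028

ωT = 3.5217·0.549 = 1.933413; cosh(ωT) = 3.528860, sinh(ωT) = 3.384206
x(T) = p + (x₀−p)·cosh(ωT) + (ẋ₀/ω)·sinh(ωT) ⇒ p·(1 − cosh) = x(T) − x₀·cosh − (ẋ₀/ω)·sinh
numerator   = 0.3647 − (0.0689)·3.528860 − (0.1191/3.5217)·3.384206 = 0.007111
denominator = 1 − 3.528860 = -2.528860
p = 0.007111 / -2.528860 = -0.0028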